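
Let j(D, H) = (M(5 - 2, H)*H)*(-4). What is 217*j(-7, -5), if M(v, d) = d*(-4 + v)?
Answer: 21700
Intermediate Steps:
j(D, H) = 4*H² (j(D, H) = ((H*(-4 + (5 - 2)))*H)*(-4) = ((H*(-4 + 3))*H)*(-4) = ((H*(-1))*H)*(-4) = ((-H)*H)*(-4) = -H²*(-4) = 4*H²)
217*j(-7, -5) = 217*(4*(-5)²) = 217*(4*25) = 217*100 = 21700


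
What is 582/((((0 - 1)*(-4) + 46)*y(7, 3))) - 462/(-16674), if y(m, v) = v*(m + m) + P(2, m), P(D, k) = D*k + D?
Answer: 131477/575650 ≈ 0.22840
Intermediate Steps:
P(D, k) = D + D*k
y(m, v) = 2 + 2*m + 2*m*v (y(m, v) = v*(m + m) + 2*(1 + m) = v*(2*m) + (2 + 2*m) = 2*m*v + (2 + 2*m) = 2 + 2*m + 2*m*v)
582/((((0 - 1)*(-4) + 46)*y(7, 3))) - 462/(-16674) = 582/((((0 - 1)*(-4) + 46)*(2 + 2*7 + 2*7*3))) - 462/(-16674) = 582/(((-1*(-4) + 46)*(2 + 14 + 42))) - 462*(-1/16674) = 582/(((4 + 46)*58)) + 11/397 = 582/((50*58)) + 11/397 = 582/2900 + 11/397 = 582*(1/2900) + 11/397 = 291/1450 + 11/397 = 131477/575650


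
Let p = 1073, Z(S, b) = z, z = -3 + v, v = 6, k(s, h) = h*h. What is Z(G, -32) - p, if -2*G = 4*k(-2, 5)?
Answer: -1070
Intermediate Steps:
k(s, h) = h**2
G = -50 (G = -2*5**2 = -2*25 = -1/2*100 = -50)
z = 3 (z = -3 + 6 = 3)
Z(S, b) = 3
Z(G, -32) - p = 3 - 1*1073 = 3 - 1073 = -1070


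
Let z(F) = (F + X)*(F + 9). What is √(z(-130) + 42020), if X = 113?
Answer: √44077 ≈ 209.95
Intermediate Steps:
z(F) = (9 + F)*(113 + F) (z(F) = (F + 113)*(F + 9) = (113 + F)*(9 + F) = (9 + F)*(113 + F))
√(z(-130) + 42020) = √((1017 + (-130)² + 122*(-130)) + 42020) = √((1017 + 16900 - 15860) + 42020) = √(2057 + 42020) = √44077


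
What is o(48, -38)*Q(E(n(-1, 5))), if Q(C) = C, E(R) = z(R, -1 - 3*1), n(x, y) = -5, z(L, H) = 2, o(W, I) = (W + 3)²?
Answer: 5202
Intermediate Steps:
o(W, I) = (3 + W)²
E(R) = 2
o(48, -38)*Q(E(n(-1, 5))) = (3 + 48)²*2 = 51²*2 = 2601*2 = 5202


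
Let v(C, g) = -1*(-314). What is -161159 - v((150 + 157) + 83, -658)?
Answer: -161473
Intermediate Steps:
v(C, g) = 314
-161159 - v((150 + 157) + 83, -658) = -161159 - 1*314 = -161159 - 314 = -161473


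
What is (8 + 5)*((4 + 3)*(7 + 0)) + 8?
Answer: 645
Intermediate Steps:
(8 + 5)*((4 + 3)*(7 + 0)) + 8 = 13*(7*7) + 8 = 13*49 + 8 = 637 + 8 = 645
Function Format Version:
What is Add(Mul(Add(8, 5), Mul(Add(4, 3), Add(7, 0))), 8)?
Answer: 645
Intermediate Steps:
Add(Mul(Add(8, 5), Mul(Add(4, 3), Add(7, 0))), 8) = Add(Mul(13, Mul(7, 7)), 8) = Add(Mul(13, 49), 8) = Add(637, 8) = 645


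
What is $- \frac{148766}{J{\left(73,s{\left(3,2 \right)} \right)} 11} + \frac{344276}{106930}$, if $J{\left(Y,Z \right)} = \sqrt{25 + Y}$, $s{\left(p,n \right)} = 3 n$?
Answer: $\frac{172138}{53465} - \frac{74383 \sqrt{2}}{77} \approx -1362.9$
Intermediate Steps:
$- \frac{148766}{J{\left(73,s{\left(3,2 \right)} \right)} 11} + \frac{344276}{106930} = - \frac{148766}{\sqrt{25 + 73} \cdot 11} + \frac{344276}{106930} = - \frac{148766}{\sqrt{98} \cdot 11} + 344276 \cdot \frac{1}{106930} = - \frac{148766}{7 \sqrt{2} \cdot 11} + \frac{172138}{53465} = - \frac{148766}{77 \sqrt{2}} + \frac{172138}{53465} = - 148766 \frac{\sqrt{2}}{154} + \frac{172138}{53465} = - \frac{74383 \sqrt{2}}{77} + \frac{172138}{53465} = \frac{172138}{53465} - \frac{74383 \sqrt{2}}{77}$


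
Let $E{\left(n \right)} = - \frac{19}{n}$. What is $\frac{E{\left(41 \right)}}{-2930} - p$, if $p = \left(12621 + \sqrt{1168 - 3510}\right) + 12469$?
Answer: $- \frac{3014061681}{120130} - i \sqrt{2342} \approx -25090.0 - 48.394 i$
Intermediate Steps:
$p = 25090 + i \sqrt{2342}$ ($p = \left(12621 + \sqrt{-2342}\right) + 12469 = \left(12621 + i \sqrt{2342}\right) + 12469 = 25090 + i \sqrt{2342} \approx 25090.0 + 48.394 i$)
$\frac{E{\left(41 \right)}}{-2930} - p = \frac{\left(-19\right) \frac{1}{41}}{-2930} - \left(25090 + i \sqrt{2342}\right) = \left(-19\right) \frac{1}{41} \left(- \frac{1}{2930}\right) - \left(25090 + i \sqrt{2342}\right) = \left(- \frac{19}{41}\right) \left(- \frac{1}{2930}\right) - \left(25090 + i \sqrt{2342}\right) = \frac{19}{120130} - \left(25090 + i \sqrt{2342}\right) = - \frac{3014061681}{120130} - i \sqrt{2342}$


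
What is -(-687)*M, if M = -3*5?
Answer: -10305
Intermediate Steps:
M = -15
-(-687)*M = -(-687)*(-15) = -687*15 = -10305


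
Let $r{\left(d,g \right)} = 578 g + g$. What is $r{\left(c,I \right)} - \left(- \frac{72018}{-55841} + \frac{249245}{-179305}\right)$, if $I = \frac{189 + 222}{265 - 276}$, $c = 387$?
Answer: $- \frac{476534067315248}{22027655111} \approx -21633.0$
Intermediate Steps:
$I = - \frac{411}{11}$ ($I = \frac{411}{-11} = 411 \left(- \frac{1}{11}\right) = - \frac{411}{11} \approx -37.364$)
$r{\left(d,g \right)} = 579 g$
$r{\left(c,I \right)} - \left(- \frac{72018}{-55841} + \frac{249245}{-179305}\right) = 579 \left(- \frac{411}{11}\right) - \left(- \frac{72018}{-55841} + \frac{249245}{-179305}\right) = - \frac{237969}{11} - \left(\left(-72018\right) \left(- \frac{1}{55841}\right) + 249245 \left(- \frac{1}{179305}\right)\right) = - \frac{237969}{11} - \left(\frac{72018}{55841} - \frac{49849}{35861}\right) = - \frac{237969}{11} - - \frac{200980511}{2002514101} = - \frac{237969}{11} + \frac{200980511}{2002514101} = - \frac{476534067315248}{22027655111}$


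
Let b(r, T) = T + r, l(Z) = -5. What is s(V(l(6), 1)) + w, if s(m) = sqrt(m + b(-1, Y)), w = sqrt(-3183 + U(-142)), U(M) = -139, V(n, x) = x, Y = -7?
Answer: I*(sqrt(7) + sqrt(3322)) ≈ 60.283*I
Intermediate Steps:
w = I*sqrt(3322) (w = sqrt(-3183 - 139) = sqrt(-3322) = I*sqrt(3322) ≈ 57.637*I)
s(m) = sqrt(-8 + m) (s(m) = sqrt(m + (-7 - 1)) = sqrt(m - 8) = sqrt(-8 + m))
s(V(l(6), 1)) + w = sqrt(-8 + 1) + I*sqrt(3322) = sqrt(-7) + I*sqrt(3322) = I*sqrt(7) + I*sqrt(3322)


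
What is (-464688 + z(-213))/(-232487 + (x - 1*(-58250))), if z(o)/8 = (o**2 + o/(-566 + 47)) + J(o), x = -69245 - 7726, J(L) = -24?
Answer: 2204122/5432373 ≈ 0.40574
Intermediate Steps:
x = -76971
z(o) = -192 + 8*o**2 - 8*o/519 (z(o) = 8*((o**2 + o/(-566 + 47)) - 24) = 8*((o**2 + o/(-519)) - 24) = 8*((o**2 - o/519) - 24) = 8*(-24 + o**2 - o/519) = -192 + 8*o**2 - 8*o/519)
(-464688 + z(-213))/(-232487 + (x - 1*(-58250))) = (-464688 + (-192 + 8*(-213)**2 - 8/519*(-213)))/(-232487 + (-76971 - 1*(-58250))) = (-464688 + (-192 + 8*45369 + 568/173))/(-232487 + (-76971 + 58250)) = (-464688 + (-192 + 362952 + 568/173))/(-232487 - 18721) = (-464688 + 62758048/173)/(-251208) = -17632976/173*(-1/251208) = 2204122/5432373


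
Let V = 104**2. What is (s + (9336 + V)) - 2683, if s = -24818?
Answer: -7349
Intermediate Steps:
V = 10816
(s + (9336 + V)) - 2683 = (-24818 + (9336 + 10816)) - 2683 = (-24818 + 20152) - 2683 = -4666 - 2683 = -7349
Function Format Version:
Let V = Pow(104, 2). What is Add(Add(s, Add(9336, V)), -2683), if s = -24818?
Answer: -7349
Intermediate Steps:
V = 10816
Add(Add(s, Add(9336, V)), -2683) = Add(Add(-24818, Add(9336, 10816)), -2683) = Add(Add(-24818, 20152), -2683) = Add(-4666, -2683) = -7349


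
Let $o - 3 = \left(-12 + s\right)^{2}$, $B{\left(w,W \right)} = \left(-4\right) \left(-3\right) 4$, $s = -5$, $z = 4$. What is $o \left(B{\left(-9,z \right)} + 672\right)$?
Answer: $210240$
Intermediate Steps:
$B{\left(w,W \right)} = 48$ ($B{\left(w,W \right)} = 12 \cdot 4 = 48$)
$o = 292$ ($o = 3 + \left(-12 - 5\right)^{2} = 3 + \left(-17\right)^{2} = 3 + 289 = 292$)
$o \left(B{\left(-9,z \right)} + 672\right) = 292 \left(48 + 672\right) = 292 \cdot 720 = 210240$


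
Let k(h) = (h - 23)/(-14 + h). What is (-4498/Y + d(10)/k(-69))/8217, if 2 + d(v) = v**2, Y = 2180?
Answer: 120266/11444455 ≈ 0.010509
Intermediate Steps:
k(h) = (-23 + h)/(-14 + h)
d(v) = -2 + v**2
(-4498/Y + d(10)/k(-69))/8217 = (-4498/2180 + (-2 + 10**2)/(((-23 - 69)/(-14 - 69))))/8217 = (-4498*1/2180 + (-2 + 100)/((-92/(-83))))*(1/8217) = (-2249/1090 + 98/((-1/83*(-92))))*(1/8217) = (-2249/1090 + 98/(92/83))*(1/8217) = (-2249/1090 + 98*(83/92))*(1/8217) = (-2249/1090 + 4067/46)*(1/8217) = (1082394/12535)*(1/8217) = 120266/11444455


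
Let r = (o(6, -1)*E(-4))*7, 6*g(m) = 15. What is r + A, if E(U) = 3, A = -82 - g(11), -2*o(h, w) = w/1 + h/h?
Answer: -169/2 ≈ -84.500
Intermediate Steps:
o(h, w) = -1/2 - w/2 (o(h, w) = -(w/1 + h/h)/2 = -(w*1 + 1)/2 = -(w + 1)/2 = -(1 + w)/2 = -1/2 - w/2)
g(m) = 5/2 (g(m) = (1/6)*15 = 5/2)
A = -169/2 (A = -82 - 1*5/2 = -82 - 5/2 = -169/2 ≈ -84.500)
r = 0 (r = ((-1/2 - 1/2*(-1))*3)*7 = ((-1/2 + 1/2)*3)*7 = (0*3)*7 = 0*7 = 0)
r + A = 0 - 169/2 = -169/2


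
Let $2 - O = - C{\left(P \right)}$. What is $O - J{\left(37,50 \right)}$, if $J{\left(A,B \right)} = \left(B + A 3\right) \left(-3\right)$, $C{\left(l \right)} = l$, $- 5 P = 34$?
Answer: $\frac{2391}{5} \approx 478.2$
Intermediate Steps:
$P = - \frac{34}{5}$ ($P = \left(- \frac{1}{5}\right) 34 = - \frac{34}{5} \approx -6.8$)
$J{\left(A,B \right)} = - 9 A - 3 B$ ($J{\left(A,B \right)} = \left(B + 3 A\right) \left(-3\right) = - 9 A - 3 B$)
$O = - \frac{24}{5}$ ($O = 2 - \left(-1\right) \left(- \frac{34}{5}\right) = 2 - \frac{34}{5} = - \frac{24}{5} \approx -4.8$)
$O - J{\left(37,50 \right)} = - \frac{24}{5} - \left(\left(-9\right) 37 - 150\right) = - \frac{24}{5} - \left(-333 - 150\right) = - \frac{24}{5} - -483 = - \frac{24}{5} + 483 = \frac{2391}{5}$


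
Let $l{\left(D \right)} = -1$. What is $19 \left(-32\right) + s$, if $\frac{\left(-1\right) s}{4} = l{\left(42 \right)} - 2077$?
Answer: $7704$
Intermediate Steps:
$s = 8312$ ($s = - 4 \left(-1 - 2077\right) = \left(-4\right) \left(-2078\right) = 8312$)
$19 \left(-32\right) + s = 19 \left(-32\right) + 8312 = -608 + 8312 = 7704$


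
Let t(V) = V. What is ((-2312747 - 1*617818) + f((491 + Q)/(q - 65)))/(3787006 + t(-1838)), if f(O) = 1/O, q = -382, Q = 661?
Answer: -1125337109/1453504512 ≈ -0.77422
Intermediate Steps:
((-2312747 - 1*617818) + f((491 + Q)/(q - 65)))/(3787006 + t(-1838)) = ((-2312747 - 1*617818) + 1/((491 + 661)/(-382 - 65)))/(3787006 - 1838) = ((-2312747 - 617818) + 1/(1152/(-447)))/3785168 = (-2930565 + 1/(1152*(-1/447)))*(1/3785168) = (-2930565 + 1/(-384/149))*(1/3785168) = (-2930565 - 149/384)*(1/3785168) = -1125337109/384*1/3785168 = -1125337109/1453504512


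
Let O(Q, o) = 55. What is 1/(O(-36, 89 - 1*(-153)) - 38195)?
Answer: -1/38140 ≈ -2.6219e-5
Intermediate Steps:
1/(O(-36, 89 - 1*(-153)) - 38195) = 1/(55 - 38195) = 1/(-38140) = -1/38140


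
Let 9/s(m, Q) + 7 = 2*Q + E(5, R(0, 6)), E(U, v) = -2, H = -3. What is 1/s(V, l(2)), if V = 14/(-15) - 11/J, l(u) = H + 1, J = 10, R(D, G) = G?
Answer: -13/9 ≈ -1.4444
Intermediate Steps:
l(u) = -2 (l(u) = -3 + 1 = -2)
V = -61/30 (V = 14/(-15) - 11/10 = 14*(-1/15) - 11*⅒ = -14/15 - 11/10 = -61/30 ≈ -2.0333)
s(m, Q) = 9/(-9 + 2*Q) (s(m, Q) = 9/(-7 + (2*Q - 2)) = 9/(-7 + (-2 + 2*Q)) = 9/(-9 + 2*Q))
1/s(V, l(2)) = 1/(9/(-9 + 2*(-2))) = 1/(9/(-9 - 4)) = 1/(9/(-13)) = 1/(9*(-1/13)) = 1/(-9/13) = -13/9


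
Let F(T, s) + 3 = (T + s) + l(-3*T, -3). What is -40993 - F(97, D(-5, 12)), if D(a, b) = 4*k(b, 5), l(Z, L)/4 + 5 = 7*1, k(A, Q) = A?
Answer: -41143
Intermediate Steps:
l(Z, L) = 8 (l(Z, L) = -20 + 4*(7*1) = -20 + 4*7 = -20 + 28 = 8)
D(a, b) = 4*b
F(T, s) = 5 + T + s (F(T, s) = -3 + ((T + s) + 8) = -3 + (8 + T + s) = 5 + T + s)
-40993 - F(97, D(-5, 12)) = -40993 - (5 + 97 + 4*12) = -40993 - (5 + 97 + 48) = -40993 - 1*150 = -40993 - 150 = -41143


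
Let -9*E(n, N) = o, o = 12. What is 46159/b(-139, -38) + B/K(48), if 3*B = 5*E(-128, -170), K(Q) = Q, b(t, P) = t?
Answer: -4985867/15012 ≈ -332.13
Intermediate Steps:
E(n, N) = -4/3 (E(n, N) = -⅑*12 = -4/3)
B = -20/9 (B = (5*(-4/3))/3 = (⅓)*(-20/3) = -20/9 ≈ -2.2222)
46159/b(-139, -38) + B/K(48) = 46159/(-139) - 20/9/48 = 46159*(-1/139) - 20/9*1/48 = -46159/139 - 5/108 = -4985867/15012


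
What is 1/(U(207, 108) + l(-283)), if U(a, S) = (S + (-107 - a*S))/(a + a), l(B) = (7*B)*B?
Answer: 414/232075567 ≈ 1.7839e-6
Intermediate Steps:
l(B) = 7*B²
U(a, S) = (-107 + S - S*a)/(2*a) (U(a, S) = (S + (-107 - S*a))/((2*a)) = (S + (-107 - S*a))*(1/(2*a)) = (-107 + S - S*a)*(1/(2*a)) = (-107 + S - S*a)/(2*a))
1/(U(207, 108) + l(-283)) = 1/((½)*(-107 + 108 - 1*108*207)/207 + 7*(-283)²) = 1/((½)*(1/207)*(-107 + 108 - 22356) + 7*80089) = 1/((½)*(1/207)*(-22355) + 560623) = 1/(-22355/414 + 560623) = 1/(232075567/414) = 414/232075567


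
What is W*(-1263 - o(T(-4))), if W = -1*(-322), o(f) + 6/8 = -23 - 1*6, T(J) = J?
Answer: -794213/2 ≈ -3.9711e+5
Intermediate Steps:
o(f) = -119/4 (o(f) = -¾ + (-23 - 1*6) = -¾ + (-23 - 6) = -¾ - 29 = -119/4)
W = 322
W*(-1263 - o(T(-4))) = 322*(-1263 - 1*(-119/4)) = 322*(-1263 + 119/4) = 322*(-4933/4) = -794213/2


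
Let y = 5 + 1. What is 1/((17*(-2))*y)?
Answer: -1/204 ≈ -0.0049020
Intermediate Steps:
y = 6
1/((17*(-2))*y) = 1/((17*(-2))*6) = 1/(-34*6) = 1/(-204) = -1/204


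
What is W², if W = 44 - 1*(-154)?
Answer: 39204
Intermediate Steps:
W = 198 (W = 44 + 154 = 198)
W² = 198² = 39204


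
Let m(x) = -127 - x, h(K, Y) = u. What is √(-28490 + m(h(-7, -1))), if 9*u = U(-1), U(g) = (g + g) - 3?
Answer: 62*I*√67/3 ≈ 169.16*I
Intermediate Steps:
U(g) = -3 + 2*g (U(g) = 2*g - 3 = -3 + 2*g)
u = -5/9 (u = (-3 + 2*(-1))/9 = (-3 - 2)/9 = (⅑)*(-5) = -5/9 ≈ -0.55556)
h(K, Y) = -5/9
√(-28490 + m(h(-7, -1))) = √(-28490 + (-127 - 1*(-5/9))) = √(-28490 + (-127 + 5/9)) = √(-28490 - 1138/9) = √(-257548/9) = 62*I*√67/3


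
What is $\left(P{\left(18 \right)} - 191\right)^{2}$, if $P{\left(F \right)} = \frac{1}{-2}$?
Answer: $\frac{146689}{4} \approx 36672.0$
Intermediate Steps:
$P{\left(F \right)} = - \frac{1}{2}$
$\left(P{\left(18 \right)} - 191\right)^{2} = \left(- \frac{1}{2} - 191\right)^{2} = \left(- \frac{383}{2}\right)^{2} = \frac{146689}{4}$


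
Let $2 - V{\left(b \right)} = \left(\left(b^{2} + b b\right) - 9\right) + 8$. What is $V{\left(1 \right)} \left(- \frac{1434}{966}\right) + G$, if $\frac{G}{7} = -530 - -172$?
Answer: $- \frac{403705}{161} \approx -2507.5$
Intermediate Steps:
$V{\left(b \right)} = 3 - 2 b^{2}$ ($V{\left(b \right)} = 2 - \left(\left(\left(b^{2} + b b\right) - 9\right) + 8\right) = 2 - \left(\left(\left(b^{2} + b^{2}\right) - 9\right) + 8\right) = 2 - \left(\left(2 b^{2} - 9\right) + 8\right) = 2 - \left(\left(-9 + 2 b^{2}\right) + 8\right) = 2 - \left(-1 + 2 b^{2}\right) = 3 - 2 b^{2}$)
$G = -2506$ ($G = 7 \left(-530 - -172\right) = 7 \left(-530 + 172\right) = 7 \left(-358\right) = -2506$)
$V{\left(1 \right)} \left(- \frac{1434}{966}\right) + G = \left(3 - 2 \cdot 1^{2}\right) \left(- \frac{1434}{966}\right) - 2506 = \left(3 - 2\right) \left(\left(-1434\right) \frac{1}{966}\right) - 2506 = \left(3 - 2\right) \left(- \frac{239}{161}\right) - 2506 = 1 \left(- \frac{239}{161}\right) - 2506 = - \frac{239}{161} - 2506 = - \frac{403705}{161}$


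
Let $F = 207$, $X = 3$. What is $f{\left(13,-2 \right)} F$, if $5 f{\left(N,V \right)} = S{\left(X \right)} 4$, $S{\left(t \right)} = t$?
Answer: $\frac{2484}{5} \approx 496.8$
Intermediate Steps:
$f{\left(N,V \right)} = \frac{12}{5}$ ($f{\left(N,V \right)} = \frac{3 \cdot 4}{5} = \frac{1}{5} \cdot 12 = \frac{12}{5}$)
$f{\left(13,-2 \right)} F = \frac{12}{5} \cdot 207 = \frac{2484}{5}$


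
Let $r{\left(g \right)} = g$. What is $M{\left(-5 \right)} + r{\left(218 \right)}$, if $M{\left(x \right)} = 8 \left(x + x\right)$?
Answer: $138$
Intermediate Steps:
$M{\left(x \right)} = 16 x$ ($M{\left(x \right)} = 8 \cdot 2 x = 16 x$)
$M{\left(-5 \right)} + r{\left(218 \right)} = 16 \left(-5\right) + 218 = -80 + 218 = 138$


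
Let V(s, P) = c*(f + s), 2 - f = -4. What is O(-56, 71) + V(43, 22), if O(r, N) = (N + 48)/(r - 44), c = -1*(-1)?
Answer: 4781/100 ≈ 47.810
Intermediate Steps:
f = 6 (f = 2 - 1*(-4) = 2 + 4 = 6)
c = 1
O(r, N) = (48 + N)/(-44 + r)
V(s, P) = 6 + s (V(s, P) = 1*(6 + s) = 6 + s)
O(-56, 71) + V(43, 22) = (48 + 71)/(-44 - 56) + (6 + 43) = 119/(-100) + 49 = -1/100*119 + 49 = -119/100 + 49 = 4781/100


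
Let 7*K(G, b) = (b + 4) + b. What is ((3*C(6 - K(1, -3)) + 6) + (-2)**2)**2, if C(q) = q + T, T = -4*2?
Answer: 1156/49 ≈ 23.592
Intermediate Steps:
K(G, b) = 4/7 + 2*b/7 (K(G, b) = ((b + 4) + b)/7 = ((4 + b) + b)/7 = (4 + 2*b)/7 = 4/7 + 2*b/7)
T = -8
C(q) = -8 + q (C(q) = q - 8 = -8 + q)
((3*C(6 - K(1, -3)) + 6) + (-2)**2)**2 = ((3*(-8 + (6 - (4/7 + (2/7)*(-3)))) + 6) + (-2)**2)**2 = ((3*(-8 + (6 - (4/7 - 6/7))) + 6) + 4)**2 = ((3*(-8 + (6 - 1*(-2/7))) + 6) + 4)**2 = ((3*(-8 + (6 + 2/7)) + 6) + 4)**2 = ((3*(-8 + 44/7) + 6) + 4)**2 = ((3*(-12/7) + 6) + 4)**2 = ((-36/7 + 6) + 4)**2 = (6/7 + 4)**2 = (34/7)**2 = 1156/49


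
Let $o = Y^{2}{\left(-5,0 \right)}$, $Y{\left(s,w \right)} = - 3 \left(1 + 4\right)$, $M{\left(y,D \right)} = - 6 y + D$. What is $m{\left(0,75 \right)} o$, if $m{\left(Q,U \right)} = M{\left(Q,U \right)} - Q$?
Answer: $16875$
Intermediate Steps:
$M{\left(y,D \right)} = D - 6 y$
$m{\left(Q,U \right)} = U - 7 Q$ ($m{\left(Q,U \right)} = \left(U - 6 Q\right) - Q = U - 7 Q$)
$Y{\left(s,w \right)} = -15$ ($Y{\left(s,w \right)} = \left(-3\right) 5 = -15$)
$o = 225$ ($o = \left(-15\right)^{2} = 225$)
$m{\left(0,75 \right)} o = \left(75 - 0\right) 225 = \left(75 + 0\right) 225 = 75 \cdot 225 = 16875$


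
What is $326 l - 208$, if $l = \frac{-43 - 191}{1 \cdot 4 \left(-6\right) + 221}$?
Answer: $- \frac{117260}{197} \approx -595.23$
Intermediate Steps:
$l = - \frac{234}{197}$ ($l = - \frac{234}{4 \left(-6\right) + 221} = - \frac{234}{-24 + 221} = - \frac{234}{197} \approx -1.1878$)
$326 l - 208 = 326 \left(- \frac{234}{197}\right) - 208 = - \frac{76284}{197} - 208 = - \frac{117260}{197}$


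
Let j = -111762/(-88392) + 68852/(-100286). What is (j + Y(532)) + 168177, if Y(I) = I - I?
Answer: 124233899499481/738706676 ≈ 1.6818e+5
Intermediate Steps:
Y(I) = 0
j = 426849829/738706676 (j = -111762*(-1/88392) + 68852*(-1/100286) = 18627/14732 - 34426/50143 = 426849829/738706676 ≈ 0.57783)
(j + Y(532)) + 168177 = (426849829/738706676 + 0) + 168177 = 426849829/738706676 + 168177 = 124233899499481/738706676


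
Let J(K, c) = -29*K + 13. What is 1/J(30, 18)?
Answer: -1/857 ≈ -0.0011669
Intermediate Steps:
J(K, c) = 13 - 29*K
1/J(30, 18) = 1/(13 - 29*30) = 1/(13 - 870) = 1/(-857) = -1/857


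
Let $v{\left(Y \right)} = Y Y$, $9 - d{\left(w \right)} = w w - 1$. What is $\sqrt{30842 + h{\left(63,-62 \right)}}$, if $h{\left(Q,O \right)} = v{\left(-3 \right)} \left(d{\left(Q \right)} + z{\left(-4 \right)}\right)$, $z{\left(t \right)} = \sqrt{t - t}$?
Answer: $i \sqrt{4789} \approx 69.203 i$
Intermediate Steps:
$d{\left(w \right)} = 10 - w^{2}$ ($d{\left(w \right)} = 9 - \left(w w - 1\right) = 9 - \left(w^{2} - 1\right) = 9 - \left(-1 + w^{2}\right) = 10 - w^{2}$)
$v{\left(Y \right)} = Y^{2}$
$z{\left(t \right)} = 0$ ($z{\left(t \right)} = \sqrt{0} = 0$)
$h{\left(Q,O \right)} = 90 - 9 Q^{2}$ ($h{\left(Q,O \right)} = \left(-3\right)^{2} \left(\left(10 - Q^{2}\right) + 0\right) = 9 \left(10 - Q^{2}\right) = 90 - 9 Q^{2}$)
$\sqrt{30842 + h{\left(63,-62 \right)}} = \sqrt{30842 + \left(90 - 9 \cdot 63^{2}\right)} = \sqrt{30842 + \left(90 - 35721\right)} = \sqrt{30842 - 35631} = \sqrt{-4789} = i \sqrt{4789}$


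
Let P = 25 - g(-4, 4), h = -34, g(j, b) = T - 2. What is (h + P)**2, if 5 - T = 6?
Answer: 36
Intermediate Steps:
T = -1 (T = 5 - 1*6 = 5 - 6 = -1)
g(j, b) = -3 (g(j, b) = -1 - 2 = -3)
P = 28 (P = 25 - 1*(-3) = 25 + 3 = 28)
(h + P)**2 = (-34 + 28)**2 = (-6)**2 = 36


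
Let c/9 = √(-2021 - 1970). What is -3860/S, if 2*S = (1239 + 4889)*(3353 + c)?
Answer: -647129/1771892816 + 1737*I*√3991/1771892816 ≈ -0.00036522 + 6.193e-5*I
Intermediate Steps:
c = 9*I*√3991 (c = 9*√(-2021 - 1970) = 9*√(-3991) = 9*(I*√3991) = 9*I*√3991 ≈ 568.57*I)
S = 10273592 + 27576*I*√3991 (S = ((1239 + 4889)*(3353 + 9*I*√3991))/2 = (6128*(3353 + 9*I*√3991))/2 = (20547184 + 55152*I*√3991)/2 = 10273592 + 27576*I*√3991 ≈ 1.0274e+7 + 1.7421e+6*I)
-3860/S = -3860/(10273592 + 27576*I*√3991)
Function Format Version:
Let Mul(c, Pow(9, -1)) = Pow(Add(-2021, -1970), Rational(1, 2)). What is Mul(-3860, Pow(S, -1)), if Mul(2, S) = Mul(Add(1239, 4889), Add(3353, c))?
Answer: Add(Rational(-647129, 1771892816), Mul(Rational(1737, 1771892816), I, Pow(3991, Rational(1, 2)))) ≈ Add(-0.00036522, Mul(6.1930e-5, I))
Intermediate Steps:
c = Mul(9, I, Pow(3991, Rational(1, 2))) (c = Mul(9, Pow(Add(-2021, -1970), Rational(1, 2))) = Mul(9, Pow(-3991, Rational(1, 2))) = Mul(9, Mul(I, Pow(3991, Rational(1, 2)))) = Mul(9, I, Pow(3991, Rational(1, 2))) ≈ Mul(568.57, I))
S = Add(10273592, Mul(27576, I, Pow(3991, Rational(1, 2)))) (S = Mul(Rational(1, 2), Mul(Add(1239, 4889), Add(3353, Mul(9, I, Pow(3991, Rational(1, 2)))))) = Mul(Rational(1, 2), Mul(6128, Add(3353, Mul(9, I, Pow(3991, Rational(1, 2)))))) = Mul(Rational(1, 2), Add(20547184, Mul(55152, I, Pow(3991, Rational(1, 2))))) = Add(10273592, Mul(27576, I, Pow(3991, Rational(1, 2)))) ≈ Add(1.0274e+7, Mul(1.7421e+6, I)))
Mul(-3860, Pow(S, -1)) = Mul(-3860, Pow(Add(10273592, Mul(27576, I, Pow(3991, Rational(1, 2)))), -1))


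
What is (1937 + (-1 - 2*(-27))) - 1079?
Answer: 911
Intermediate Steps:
(1937 + (-1 - 2*(-27))) - 1079 = (1937 + (-1 + 54)) - 1079 = (1937 + 53) - 1079 = 1990 - 1079 = 911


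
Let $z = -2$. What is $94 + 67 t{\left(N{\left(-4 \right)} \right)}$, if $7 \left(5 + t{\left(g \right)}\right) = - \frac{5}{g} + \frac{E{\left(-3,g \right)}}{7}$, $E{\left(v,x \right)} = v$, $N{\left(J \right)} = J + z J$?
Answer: $- \frac{50385}{196} \approx -257.07$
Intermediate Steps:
$N{\left(J \right)} = - J$ ($N{\left(J \right)} = J - 2 J = - J$)
$t{\left(g \right)} = - \frac{248}{49} - \frac{5}{7 g}$ ($t{\left(g \right)} = -5 + \frac{- \frac{5}{g} - \frac{3}{7}}{7} = -5 + \frac{- \frac{3}{7} - \frac{5}{g}}{7} = -5 - \left(\frac{3}{49} + \frac{5}{7 g}\right) = - \frac{248}{49} - \frac{5}{7 g}$)
$94 + 67 t{\left(N{\left(-4 \right)} \right)} = 94 + 67 \frac{-35 - 248 \left(\left(-1\right) \left(-4\right)\right)}{49 \left(\left(-1\right) \left(-4\right)\right)} = 94 + 67 \frac{-35 - 992}{49 \cdot 4} = 94 + 67 \cdot \frac{1}{49} \cdot \frac{1}{4} \left(-35 - 992\right) = 94 + 67 \cdot \frac{1}{49} \cdot \frac{1}{4} \left(-1027\right) = 94 + 67 \left(- \frac{1027}{196}\right) = 94 - \frac{68809}{196} = - \frac{50385}{196}$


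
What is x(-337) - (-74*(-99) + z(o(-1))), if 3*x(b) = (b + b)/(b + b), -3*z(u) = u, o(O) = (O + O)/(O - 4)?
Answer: -109883/15 ≈ -7325.5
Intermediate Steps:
o(O) = 2*O/(-4 + O) (o(O) = (2*O)/(-4 + O) = 2*O/(-4 + O))
z(u) = -u/3
x(b) = ⅓ (x(b) = ((b + b)/(b + b))/3 = ((2*b)/((2*b)))/3 = ((2*b)*(1/(2*b)))/3 = (⅓)*1 = ⅓)
x(-337) - (-74*(-99) + z(o(-1))) = ⅓ - (-74*(-99) - 2*(-1)/(3*(-4 - 1))) = ⅓ - (7326 - 2*(-1)/(3*(-5))) = ⅓ - (7326 - 2*(-1)*(-1)/(3*5)) = ⅓ - (7326 - ⅓*⅖) = ⅓ - (7326 - 2/15) = ⅓ - 1*109888/15 = ⅓ - 109888/15 = -109883/15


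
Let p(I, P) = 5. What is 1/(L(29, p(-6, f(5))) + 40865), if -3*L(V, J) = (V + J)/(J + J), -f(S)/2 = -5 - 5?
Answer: 15/612958 ≈ 2.4471e-5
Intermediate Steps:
f(S) = 20 (f(S) = -2*(-5 - 5) = -2*(-10) = 20)
L(V, J) = -(J + V)/(6*J) (L(V, J) = -(V + J)/(3*(J + J)) = -(J + V)/(3*(2*J)) = -(J + V)*1/(2*J)/3 = -(J + V)/(6*J))
1/(L(29, p(-6, f(5))) + 40865) = 1/((⅙)*(-1*5 - 1*29)/5 + 40865) = 1/((⅙)*(⅕)*(-5 - 29) + 40865) = 1/((⅙)*(⅕)*(-34) + 40865) = 1/(-17/15 + 40865) = 1/(612958/15) = 15/612958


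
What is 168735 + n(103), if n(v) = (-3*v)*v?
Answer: 136908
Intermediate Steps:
n(v) = -3*v**2
168735 + n(103) = 168735 - 3*103**2 = 168735 - 3*10609 = 168735 - 31827 = 136908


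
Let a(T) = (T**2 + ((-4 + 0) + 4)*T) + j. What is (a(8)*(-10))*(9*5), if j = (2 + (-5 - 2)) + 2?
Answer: -27450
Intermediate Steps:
j = -3 (j = (2 - 7) + 2 = -5 + 2 = -3)
a(T) = -3 + T**2 (a(T) = (T**2 + ((-4 + 0) + 4)*T) - 3 = (T**2 + (-4 + 4)*T) - 3 = (T**2 + 0*T) - 3 = (T**2 + 0) - 3 = T**2 - 3 = -3 + T**2)
(a(8)*(-10))*(9*5) = ((-3 + 8**2)*(-10))*(9*5) = ((-3 + 64)*(-10))*45 = (61*(-10))*45 = -610*45 = -27450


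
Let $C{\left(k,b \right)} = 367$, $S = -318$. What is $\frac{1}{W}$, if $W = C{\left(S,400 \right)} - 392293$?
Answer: $- \frac{1}{391926} \approx -2.5515 \cdot 10^{-6}$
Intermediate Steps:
$W = -391926$ ($W = 367 - 392293 = -391926$)
$\frac{1}{W} = \frac{1}{-391926} = - \frac{1}{391926}$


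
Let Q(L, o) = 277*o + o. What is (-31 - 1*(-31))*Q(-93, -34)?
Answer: 0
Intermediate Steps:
Q(L, o) = 278*o
(-31 - 1*(-31))*Q(-93, -34) = (-31 - 1*(-31))*(278*(-34)) = (-31 + 31)*(-9452) = 0*(-9452) = 0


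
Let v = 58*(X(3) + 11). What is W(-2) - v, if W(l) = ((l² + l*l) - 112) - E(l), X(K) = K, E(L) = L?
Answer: -914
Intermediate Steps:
W(l) = -112 - l + 2*l² (W(l) = ((l² + l*l) - 112) - l = ((l² + l²) - 112) - l = (2*l² - 112) - l = (-112 + 2*l²) - l = -112 - l + 2*l²)
v = 812 (v = 58*(3 + 11) = 58*14 = 812)
W(-2) - v = (-112 - 1*(-2) + 2*(-2)²) - 1*812 = (-112 + 2 + 2*4) - 812 = (-112 + 2 + 8) - 812 = -102 - 812 = -914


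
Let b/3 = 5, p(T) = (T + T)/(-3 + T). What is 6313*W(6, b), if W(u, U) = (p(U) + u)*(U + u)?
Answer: 2253741/2 ≈ 1.1269e+6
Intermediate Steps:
p(T) = 2*T/(-3 + T) (p(T) = (2*T)/(-3 + T) = 2*T/(-3 + T))
b = 15 (b = 3*5 = 15)
W(u, U) = (U + u)*(u + 2*U/(-3 + U)) (W(u, U) = (2*U/(-3 + U) + u)*(U + u) = (u + 2*U/(-3 + U))*(U + u) = (U + u)*(u + 2*U/(-3 + U)))
6313*W(6, b) = 6313*((2*15² + 2*15*6 + 6*(-3 + 15)*(15 + 6))/(-3 + 15)) = 6313*((2*225 + 180 + 6*12*21)/12) = 6313*((450 + 180 + 1512)/12) = 6313*((1/12)*2142) = 6313*(357/2) = 2253741/2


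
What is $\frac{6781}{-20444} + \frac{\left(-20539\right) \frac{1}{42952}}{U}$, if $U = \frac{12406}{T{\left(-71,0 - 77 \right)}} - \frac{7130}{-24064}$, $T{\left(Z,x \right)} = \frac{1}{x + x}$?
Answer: $- \frac{836906756831657103}{2523187530989014708} \approx -0.33169$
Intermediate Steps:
$T{\left(Z,x \right)} = \frac{1}{2 x}$
$U = - \frac{22987421203}{12032}$ ($U = \frac{12406}{\frac{1}{2} \frac{1}{0 - 77}} - \frac{7130}{-24064} = \frac{12406}{\frac{1}{2} \frac{1}{-77}} - - \frac{3565}{12032} = \frac{12406}{\frac{1}{2} \left(- \frac{1}{77}\right)} + \frac{3565}{12032} = \frac{12406}{- \frac{1}{154}} + \frac{3565}{12032} = 12406 \left(-154\right) + \frac{3565}{12032} = -1910524 + \frac{3565}{12032} = - \frac{22987421203}{12032} \approx -1.9105 \cdot 10^{6}$)
$\frac{6781}{-20444} + \frac{\left(-20539\right) \frac{1}{42952}}{U} = \frac{6781}{-20444} + \frac{\left(-20539\right) \frac{1}{42952}}{- \frac{22987421203}{12032}} = 6781 \left(- \frac{1}{20444}\right) + \left(-20539\right) \frac{1}{42952} \left(- \frac{12032}{22987421203}\right) = - \frac{6781}{20444} - - \frac{30890656}{123419464438907} = - \frac{6781}{20444} + \frac{30890656}{123419464438907} = - \frac{836906756831657103}{2523187530989014708}$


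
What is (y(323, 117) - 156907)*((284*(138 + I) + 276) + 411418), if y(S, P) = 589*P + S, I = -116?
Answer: -36641393082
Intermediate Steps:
y(S, P) = S + 589*P
(y(323, 117) - 156907)*((284*(138 + I) + 276) + 411418) = ((323 + 589*117) - 156907)*((284*(138 - 116) + 276) + 411418) = ((323 + 68913) - 156907)*((284*22 + 276) + 411418) = (69236 - 156907)*((6248 + 276) + 411418) = -87671*(6524 + 411418) = -87671*417942 = -36641393082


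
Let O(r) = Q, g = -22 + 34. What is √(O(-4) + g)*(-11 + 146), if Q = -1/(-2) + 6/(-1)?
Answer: 135*√26/2 ≈ 344.18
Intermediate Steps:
g = 12
Q = -11/2 (Q = -1*(-½) + 6*(-1) = ½ - 6 = -11/2 ≈ -5.5000)
O(r) = -11/2
√(O(-4) + g)*(-11 + 146) = √(-11/2 + 12)*(-11 + 146) = √(13/2)*135 = (√26/2)*135 = 135*√26/2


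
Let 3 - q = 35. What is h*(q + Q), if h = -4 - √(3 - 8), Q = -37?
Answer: 276 + 69*I*√5 ≈ 276.0 + 154.29*I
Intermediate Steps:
q = -32 (q = 3 - 1*35 = 3 - 35 = -32)
h = -4 - I*√5 (h = -4 - √(-5) = -4 - I*√5 ≈ -4.0 - 2.2361*I)
h*(q + Q) = (-4 - I*√5)*(-32 - 37) = (-4 - I*√5)*(-69) = 276 + 69*I*√5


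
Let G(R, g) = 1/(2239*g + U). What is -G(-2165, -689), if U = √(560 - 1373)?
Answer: 1542671/2379833815054 + I*√813/2379833815054 ≈ 6.4823e-7 + 1.1981e-11*I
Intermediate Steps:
U = I*√813 (U = √(-813) = I*√813 ≈ 28.513*I)
G(R, g) = 1/(2239*g + I*√813)
-G(-2165, -689) = -1/(2239*(-689) + I*√813) = -1/(-1542671 + I*√813)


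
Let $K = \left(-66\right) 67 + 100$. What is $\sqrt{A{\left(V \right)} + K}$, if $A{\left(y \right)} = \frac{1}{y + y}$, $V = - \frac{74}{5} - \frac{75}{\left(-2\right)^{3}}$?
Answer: $\frac{i \sqrt{203522998}}{217} \approx 65.743 i$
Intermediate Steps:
$V = - \frac{217}{40}$ ($V = \left(-74\right) \frac{1}{5} - \frac{75}{-8} = - \frac{74}{5} - - \frac{75}{8} = - \frac{74}{5} + \frac{75}{8} = - \frac{217}{40} \approx -5.425$)
$A{\left(y \right)} = \frac{1}{2 y}$
$K = -4322$ ($K = -4422 + 100 = -4322$)
$\sqrt{A{\left(V \right)} + K} = \sqrt{\frac{1}{2 \left(- \frac{217}{40}\right)} - 4322} = \sqrt{\frac{1}{2} \left(- \frac{40}{217}\right) - 4322} = \sqrt{- \frac{20}{217} - 4322} = \sqrt{- \frac{937894}{217}} = \frac{i \sqrt{203522998}}{217}$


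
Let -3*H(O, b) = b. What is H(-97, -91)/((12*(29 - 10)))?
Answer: 91/684 ≈ 0.13304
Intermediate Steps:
H(O, b) = -b/3
H(-97, -91)/((12*(29 - 10))) = (-⅓*(-91))/((12*(29 - 10))) = 91/(3*((12*19))) = (91/3)/228 = (91/3)*(1/228) = 91/684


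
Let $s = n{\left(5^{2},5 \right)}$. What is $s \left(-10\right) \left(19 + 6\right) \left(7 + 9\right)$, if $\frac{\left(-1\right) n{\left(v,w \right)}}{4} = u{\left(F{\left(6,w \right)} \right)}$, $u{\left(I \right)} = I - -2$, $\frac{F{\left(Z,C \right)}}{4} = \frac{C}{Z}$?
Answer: $\frac{256000}{3} \approx 85333.0$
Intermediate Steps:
$F{\left(Z,C \right)} = \frac{4 C}{Z}$ ($F{\left(Z,C \right)} = 4 \frac{C}{Z} = \frac{4 C}{Z}$)
$u{\left(I \right)} = 2 + I$ ($u{\left(I \right)} = I + 2 = 2 + I$)
$n{\left(v,w \right)} = -8 - \frac{8 w}{3}$ ($n{\left(v,w \right)} = - 4 \left(2 + \frac{4 w}{6}\right) = - 4 \left(2 + 4 w \frac{1}{6}\right) = - 4 \left(2 + \frac{2 w}{3}\right) = -8 - \frac{8 w}{3}$)
$s = - \frac{64}{3}$ ($s = -8 - \frac{40}{3} = - \frac{64}{3} \approx -21.333$)
$s \left(-10\right) \left(19 + 6\right) \left(7 + 9\right) = \left(- \frac{64}{3}\right) \left(-10\right) \left(19 + 6\right) \left(7 + 9\right) = \frac{640 \cdot 25 \cdot 16}{3} = \frac{640}{3} \cdot 400 = \frac{256000}{3}$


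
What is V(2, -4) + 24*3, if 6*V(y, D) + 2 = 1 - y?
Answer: 143/2 ≈ 71.500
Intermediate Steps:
V(y, D) = -⅙ - y/6 (V(y, D) = -⅓ + (1 - y)/6 = -⅓ + (⅙ - y/6) = -⅙ - y/6)
V(2, -4) + 24*3 = (-⅙ - ⅙*2) + 24*3 = (-⅙ - ⅓) + 72 = -½ + 72 = 143/2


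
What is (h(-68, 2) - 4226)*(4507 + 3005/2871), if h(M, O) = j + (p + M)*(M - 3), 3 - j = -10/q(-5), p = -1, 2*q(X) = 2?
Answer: 8878624972/2871 ≈ 3.0925e+6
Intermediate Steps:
q(X) = 1 (q(X) = (1/2)*2 = 1)
j = 13 (j = 3 - (-10)/1 = 3 - (-10) = 3 - 1*(-10) = 3 + 10 = 13)
h(M, O) = 13 + (-1 + M)*(-3 + M) (h(M, O) = 13 + (-1 + M)*(M - 3) = 13 + (-1 + M)*(-3 + M))
(h(-68, 2) - 4226)*(4507 + 3005/2871) = ((16 + (-68)**2 - 4*(-68)) - 4226)*(4507 + 3005/2871) = ((16 + 4624 + 272) - 4226)*(4507 + 3005*(1/2871)) = (4912 - 4226)*(4507 + 3005/2871) = 686*(12942602/2871) = 8878624972/2871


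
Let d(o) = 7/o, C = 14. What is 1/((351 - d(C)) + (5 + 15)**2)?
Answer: 2/1501 ≈ 0.0013324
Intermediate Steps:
1/((351 - d(C)) + (5 + 15)**2) = 1/((351 - 7/14) + (5 + 15)**2) = 1/((351 - 7/14) + 20**2) = 1/((351 - 1*1/2) + 400) = 1/((351 - 1/2) + 400) = 1/(701/2 + 400) = 1/(1501/2) = 2/1501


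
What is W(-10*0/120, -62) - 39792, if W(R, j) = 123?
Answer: -39669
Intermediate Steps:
W(-10*0/120, -62) - 39792 = 123 - 39792 = -39669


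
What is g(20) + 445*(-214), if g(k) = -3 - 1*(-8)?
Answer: -95225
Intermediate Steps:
g(k) = 5 (g(k) = -3 + 8 = 5)
g(20) + 445*(-214) = 5 + 445*(-214) = 5 - 95230 = -95225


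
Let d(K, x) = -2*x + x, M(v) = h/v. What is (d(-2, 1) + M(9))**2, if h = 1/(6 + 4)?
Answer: 7921/8100 ≈ 0.97790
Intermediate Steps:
h = 1/10 ≈ 0.10000
M(v) = 1/(10*v)
d(K, x) = -x
(d(-2, 1) + M(9))**2 = (-1*1 + (1/10)/9)**2 = (-1 + (1/10)*(1/9))**2 = (-1 + 1/90)**2 = (-89/90)**2 = 7921/8100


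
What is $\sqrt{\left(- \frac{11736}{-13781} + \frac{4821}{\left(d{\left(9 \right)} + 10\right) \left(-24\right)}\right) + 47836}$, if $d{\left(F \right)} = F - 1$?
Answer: $\frac{\sqrt{1307932161817201}}{165372} \approx 218.69$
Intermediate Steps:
$d{\left(F \right)} = -1 + F$ ($d{\left(F \right)} = F - 1 = -1 + F$)
$\sqrt{\left(- \frac{11736}{-13781} + \frac{4821}{\left(d{\left(9 \right)} + 10\right) \left(-24\right)}\right) + 47836} = \sqrt{\left(- \frac{11736}{-13781} + \frac{4821}{\left(\left(-1 + 9\right) + 10\right) \left(-24\right)}\right) + 47836} = \sqrt{\left(\left(-11736\right) \left(- \frac{1}{13781}\right) + \frac{4821}{\left(8 + 10\right) \left(-24\right)}\right) + 47836} = \sqrt{\left(\frac{11736}{13781} + \frac{4821}{18 \left(-24\right)}\right) + 47836} = \sqrt{\left(\frac{11736}{13781} + \frac{4821}{-432}\right) + 47836} = \sqrt{\left(\frac{11736}{13781} + 4821 \left(- \frac{1}{432}\right)\right) + 47836} = \sqrt{\left(\frac{11736}{13781} - \frac{1607}{144}\right) + 47836} = \sqrt{- \frac{20456083}{1984464} + 47836} = \sqrt{\frac{94908363821}{1984464}} = \frac{\sqrt{1307932161817201}}{165372}$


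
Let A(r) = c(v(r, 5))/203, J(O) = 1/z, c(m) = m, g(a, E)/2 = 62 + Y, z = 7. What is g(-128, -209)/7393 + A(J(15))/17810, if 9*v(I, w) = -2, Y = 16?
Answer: 2538024467/120279932955 ≈ 0.021101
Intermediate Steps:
v(I, w) = -2/9 (v(I, w) = (⅑)*(-2) = -2/9)
g(a, E) = 156 (g(a, E) = 2*(62 + 16) = 2*78 = 156)
J(O) = ⅐ (J(O) = 1/7 = ⅐)
A(r) = -2/1827 (A(r) = -2/9/203 = -2/9*1/203 = -2/1827)
g(-128, -209)/7393 + A(J(15))/17810 = 156/7393 - 2/1827/17810 = 156*(1/7393) - 2/1827*1/17810 = 156/7393 - 1/16269435 = 2538024467/120279932955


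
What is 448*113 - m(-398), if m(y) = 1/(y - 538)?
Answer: 47384065/936 ≈ 50624.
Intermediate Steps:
m(y) = 1/(-538 + y)
448*113 - m(-398) = 448*113 - 1/(-538 - 398) = 50624 - 1/(-936) = 50624 - 1*(-1/936) = 50624 + 1/936 = 47384065/936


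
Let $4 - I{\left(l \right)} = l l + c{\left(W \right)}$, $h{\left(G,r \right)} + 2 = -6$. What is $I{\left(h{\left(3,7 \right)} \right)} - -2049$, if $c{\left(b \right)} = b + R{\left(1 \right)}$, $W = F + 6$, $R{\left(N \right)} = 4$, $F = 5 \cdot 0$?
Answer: $1979$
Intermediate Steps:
$F = 0$
$h{\left(G,r \right)} = -8$ ($h{\left(G,r \right)} = -2 - 6 = -8$)
$W = 6$ ($W = 0 + 6 = 6$)
$c{\left(b \right)} = 4 + b$ ($c{\left(b \right)} = b + 4 = 4 + b$)
$I{\left(l \right)} = -6 - l^{2}$ ($I{\left(l \right)} = 4 - \left(l l + \left(4 + 6\right)\right) = 4 - \left(l^{2} + 10\right) = 4 - \left(10 + l^{2}\right) = -6 - l^{2}$)
$I{\left(h{\left(3,7 \right)} \right)} - -2049 = \left(-6 - \left(-8\right)^{2}\right) - -2049 = \left(-6 - 64\right) + 2049 = -70 + 2049 = 1979$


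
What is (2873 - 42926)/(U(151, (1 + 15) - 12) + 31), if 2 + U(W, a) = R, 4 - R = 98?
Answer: 3081/5 ≈ 616.20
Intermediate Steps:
R = -94 (R = 4 - 1*98 = 4 - 98 = -94)
U(W, a) = -96 (U(W, a) = -2 - 94 = -96)
(2873 - 42926)/(U(151, (1 + 15) - 12) + 31) = (2873 - 42926)/(-96 + 31) = -40053/(-65) = -40053*(-1/65) = 3081/5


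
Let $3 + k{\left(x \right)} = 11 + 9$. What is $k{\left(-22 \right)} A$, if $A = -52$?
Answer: $-884$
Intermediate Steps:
$k{\left(x \right)} = 17$ ($k{\left(x \right)} = -3 + \left(11 + 9\right) = -3 + 20 = 17$)
$k{\left(-22 \right)} A = 17 \left(-52\right) = -884$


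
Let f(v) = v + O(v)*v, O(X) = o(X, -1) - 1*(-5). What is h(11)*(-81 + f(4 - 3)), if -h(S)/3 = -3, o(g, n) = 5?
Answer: -630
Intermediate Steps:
h(S) = 9 (h(S) = -3*(-3) = 9)
O(X) = 10 (O(X) = 5 - 1*(-5) = 5 + 5 = 10)
f(v) = 11*v (f(v) = v + 10*v = 11*v)
h(11)*(-81 + f(4 - 3)) = 9*(-81 + 11*(4 - 3)) = 9*(-81 + 11*1) = 9*(-81 + 11) = 9*(-70) = -630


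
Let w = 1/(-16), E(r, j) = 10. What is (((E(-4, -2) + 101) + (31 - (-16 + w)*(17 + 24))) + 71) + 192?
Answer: 17017/16 ≈ 1063.6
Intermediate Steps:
w = -1/16 ≈ -0.062500
(((E(-4, -2) + 101) + (31 - (-16 + w)*(17 + 24))) + 71) + 192 = (((10 + 101) + (31 - (-16 - 1/16)*(17 + 24))) + 71) + 192 = ((111 + (31 - (-257)*41/16)) + 71) + 192 = ((111 + (31 - 1*(-10537/16))) + 71) + 192 = ((111 + (31 + 10537/16)) + 71) + 192 = ((111 + 11033/16) + 71) + 192 = (12809/16 + 71) + 192 = 13945/16 + 192 = 17017/16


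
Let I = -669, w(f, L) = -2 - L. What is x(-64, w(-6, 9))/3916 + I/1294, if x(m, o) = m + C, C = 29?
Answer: -1332547/2533652 ≈ -0.52594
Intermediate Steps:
x(m, o) = 29 + m (x(m, o) = m + 29 = 29 + m)
x(-64, w(-6, 9))/3916 + I/1294 = (29 - 64)/3916 - 669/1294 = -35*1/3916 - 669*1/1294 = -35/3916 - 669/1294 = -1332547/2533652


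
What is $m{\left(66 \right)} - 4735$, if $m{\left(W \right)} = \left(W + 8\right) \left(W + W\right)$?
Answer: $5033$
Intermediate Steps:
$m{\left(W \right)} = 2 W \left(8 + W\right)$ ($m{\left(W \right)} = \left(8 + W\right) 2 W = 2 W \left(8 + W\right)$)
$m{\left(66 \right)} - 4735 = 2 \cdot 66 \left(8 + 66\right) - 4735 = 2 \cdot 66 \cdot 74 - 4735 = 9768 - 4735 = 5033$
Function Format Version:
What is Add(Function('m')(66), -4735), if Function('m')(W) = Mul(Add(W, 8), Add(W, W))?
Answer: 5033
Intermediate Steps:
Function('m')(W) = Mul(2, W, Add(8, W)) (Function('m')(W) = Mul(Add(8, W), Mul(2, W)) = Mul(2, W, Add(8, W)))
Add(Function('m')(66), -4735) = Add(Mul(2, 66, Add(8, 66)), -4735) = Add(Mul(2, 66, 74), -4735) = Add(9768, -4735) = 5033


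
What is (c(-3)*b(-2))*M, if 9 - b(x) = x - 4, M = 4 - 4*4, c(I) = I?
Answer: 540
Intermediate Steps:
M = -12 (M = 4 - 16 = -12)
b(x) = 13 - x (b(x) = 9 - (x - 4) = 9 - (-4 + x) = 9 + (4 - x) = 13 - x)
(c(-3)*b(-2))*M = -3*(13 - 1*(-2))*(-12) = -3*(13 + 2)*(-12) = -3*15*(-12) = -45*(-12) = 540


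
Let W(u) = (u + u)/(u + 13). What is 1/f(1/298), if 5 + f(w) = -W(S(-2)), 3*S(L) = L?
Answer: -37/181 ≈ -0.20442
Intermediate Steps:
S(L) = L/3
W(u) = 2*u/(13 + u) (W(u) = (2*u)/(13 + u) = 2*u/(13 + u))
f(w) = -181/37 (f(w) = -5 - 2*(⅓)*(-2)/(13 + (⅓)*(-2)) = -5 - 2*(-2)/(3*(13 - ⅔)) = -5 - 2*(-2)/(3*37/3) = -5 - 2*(-2)*3/(3*37) = -5 - 1*(-4/37) = -5 + 4/37 = -181/37)
1/f(1/298) = 1/(-181/37) = -37/181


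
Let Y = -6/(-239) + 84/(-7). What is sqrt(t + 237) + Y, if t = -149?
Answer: -2862/239 + 2*sqrt(22) ≈ -2.5941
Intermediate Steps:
Y = -2862/239 (Y = -6*(-1/239) + 84*(-1/7) = 6/239 - 12 = -2862/239 ≈ -11.975)
sqrt(t + 237) + Y = sqrt(-149 + 237) - 2862/239 = sqrt(88) - 2862/239 = 2*sqrt(22) - 2862/239 = -2862/239 + 2*sqrt(22)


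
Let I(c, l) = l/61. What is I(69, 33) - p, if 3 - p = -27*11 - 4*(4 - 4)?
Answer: -18267/61 ≈ -299.46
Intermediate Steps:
I(c, l) = l/61 (I(c, l) = l*(1/61) = l/61)
p = 300 (p = 3 - (-27*11 - 4*(4 - 4)) = 3 - (-297 - 4*0) = 3 - (-297 + 0) = 3 - 1*(-297) = 3 + 297 = 300)
I(69, 33) - p = (1/61)*33 - 1*300 = 33/61 - 300 = -18267/61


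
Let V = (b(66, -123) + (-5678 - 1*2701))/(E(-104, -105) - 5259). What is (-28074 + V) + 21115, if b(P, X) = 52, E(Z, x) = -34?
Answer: -36825660/5293 ≈ -6957.4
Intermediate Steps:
V = 8327/5293 (V = (52 + (-5678 - 1*2701))/(-34 - 5259) = (52 + (-5678 - 2701))/(-5293) = (52 - 8379)*(-1/5293) = -8327*(-1/5293) = 8327/5293 ≈ 1.5732)
(-28074 + V) + 21115 = (-28074 + 8327/5293) + 21115 = -148587355/5293 + 21115 = -36825660/5293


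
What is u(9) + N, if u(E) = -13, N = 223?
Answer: 210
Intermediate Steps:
u(9) + N = -13 + 223 = 210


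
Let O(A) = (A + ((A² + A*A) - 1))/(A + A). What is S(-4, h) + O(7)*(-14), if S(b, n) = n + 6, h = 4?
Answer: -94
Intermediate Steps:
S(b, n) = 6 + n
O(A) = (-1 + A + 2*A²)/(2*A) (O(A) = (A + ((A² + A²) - 1))/((2*A)) = (A + (2*A² - 1))*(1/(2*A)) = (A + (-1 + 2*A²))*(1/(2*A)) = (-1 + A + 2*A²)*(1/(2*A)) = (-1 + A + 2*A²)/(2*A))
S(-4, h) + O(7)*(-14) = (6 + 4) + (½ + 7 - ½/7)*(-14) = 10 + (½ + 7 - ½*⅐)*(-14) = 10 + (½ + 7 - 1/14)*(-14) = 10 + (52/7)*(-14) = 10 - 104 = -94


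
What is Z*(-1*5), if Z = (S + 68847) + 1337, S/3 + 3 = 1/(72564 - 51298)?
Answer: -7461707765/21266 ≈ -3.5088e+5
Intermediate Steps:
S = -191391/21266 (S = -9 + 3/(72564 - 51298) = -9 + 3/21266 = -191391/21266 ≈ -8.9999)
Z = 1492341553/21266 (Z = (-191391/21266 + 68847) + 1337 = 1463908911/21266 + 1337 = 1492341553/21266 ≈ 70175.)
Z*(-1*5) = 1492341553*(-1*5)/21266 = (1492341553/21266)*(-5) = -7461707765/21266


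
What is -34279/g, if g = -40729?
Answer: 34279/40729 ≈ 0.84164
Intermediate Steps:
-34279/g = -34279/(-40729) = -34279*(-1/40729) = 34279/40729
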